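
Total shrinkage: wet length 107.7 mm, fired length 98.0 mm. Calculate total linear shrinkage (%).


TS = (107.7 - 98.0) / 107.7 * 100 = 9.01%

9.01


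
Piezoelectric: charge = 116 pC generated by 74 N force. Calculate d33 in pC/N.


d33 = 116 / 74 = 1.6 pC/N

1.6


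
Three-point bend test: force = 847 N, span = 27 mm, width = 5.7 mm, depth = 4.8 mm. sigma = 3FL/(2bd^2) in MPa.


sigma = 3*847*27/(2*5.7*4.8^2) = 261.2 MPa

261.2


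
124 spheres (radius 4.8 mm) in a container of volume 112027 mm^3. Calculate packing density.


V_sphere = 4/3*pi*4.8^3 = 463.2467 mm^3
Total V = 124*463.2467 = 57442.5908 mm^3
PD = 57442.5908 / 112027 = 0.513

0.513


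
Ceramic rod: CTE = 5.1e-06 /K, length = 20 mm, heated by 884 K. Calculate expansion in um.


dL = 5.1e-06 * 20 * 884 * 1000 = 90.168 um

90.168


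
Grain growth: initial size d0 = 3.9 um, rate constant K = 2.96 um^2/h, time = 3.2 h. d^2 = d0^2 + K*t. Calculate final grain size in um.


d^2 = 3.9^2 + 2.96*3.2 = 24.682
d = sqrt(24.682) = 4.97 um

4.97


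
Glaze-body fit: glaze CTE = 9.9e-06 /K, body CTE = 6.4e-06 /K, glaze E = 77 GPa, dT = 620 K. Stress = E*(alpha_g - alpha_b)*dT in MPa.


Stress = 77*1000*(9.9e-06 - 6.4e-06)*620 = 167.1 MPa

167.1


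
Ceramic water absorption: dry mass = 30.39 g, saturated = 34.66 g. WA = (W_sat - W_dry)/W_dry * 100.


WA = (34.66 - 30.39) / 30.39 * 100 = 14.05%

14.05


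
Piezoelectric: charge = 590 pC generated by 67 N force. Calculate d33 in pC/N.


d33 = 590 / 67 = 8.8 pC/N

8.8


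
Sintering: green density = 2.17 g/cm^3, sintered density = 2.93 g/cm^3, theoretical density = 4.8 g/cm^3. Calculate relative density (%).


Relative = 2.93 / 4.8 * 100 = 61.0%

61.0


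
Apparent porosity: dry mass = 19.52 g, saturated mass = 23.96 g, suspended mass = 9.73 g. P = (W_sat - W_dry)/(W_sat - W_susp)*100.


P = (23.96 - 19.52) / (23.96 - 9.73) * 100 = 4.44 / 14.23 * 100 = 31.2%

31.2


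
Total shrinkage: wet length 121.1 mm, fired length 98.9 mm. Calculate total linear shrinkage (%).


TS = (121.1 - 98.9) / 121.1 * 100 = 18.33%

18.33


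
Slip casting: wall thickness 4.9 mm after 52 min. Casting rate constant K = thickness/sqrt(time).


K = 4.9 / sqrt(52) = 4.9 / 7.2111 = 0.68 mm/min^0.5

0.68


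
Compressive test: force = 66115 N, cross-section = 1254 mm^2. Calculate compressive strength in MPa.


CS = 66115 / 1254 = 52.7 MPa

52.7


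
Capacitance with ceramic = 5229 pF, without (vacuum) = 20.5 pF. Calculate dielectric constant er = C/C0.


er = 5229 / 20.5 = 255.07

255.07


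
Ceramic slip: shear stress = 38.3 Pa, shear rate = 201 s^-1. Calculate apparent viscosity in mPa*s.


eta = tau/gamma * 1000 = 38.3/201 * 1000 = 190.5 mPa*s

190.5


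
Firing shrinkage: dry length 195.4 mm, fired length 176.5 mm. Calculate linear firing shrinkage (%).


FS = (195.4 - 176.5) / 195.4 * 100 = 9.67%

9.67


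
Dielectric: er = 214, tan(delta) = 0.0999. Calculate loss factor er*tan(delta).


Loss = 214 * 0.0999 = 21.379

21.379


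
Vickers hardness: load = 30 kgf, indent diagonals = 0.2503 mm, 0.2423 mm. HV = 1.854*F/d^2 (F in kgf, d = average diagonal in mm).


d_avg = (0.2503+0.2423)/2 = 0.2463 mm
HV = 1.854*30/0.2463^2 = 917

917


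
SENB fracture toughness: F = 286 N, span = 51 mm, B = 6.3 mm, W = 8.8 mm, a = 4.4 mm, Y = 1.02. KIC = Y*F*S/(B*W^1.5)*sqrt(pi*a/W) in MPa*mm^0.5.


KIC = 1.02*286*51/(6.3*8.8^1.5)*sqrt(pi*4.4/8.8) = 113.38

113.38


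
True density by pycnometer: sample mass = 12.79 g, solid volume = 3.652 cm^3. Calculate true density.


TD = 12.79 / 3.652 = 3.502 g/cm^3

3.502


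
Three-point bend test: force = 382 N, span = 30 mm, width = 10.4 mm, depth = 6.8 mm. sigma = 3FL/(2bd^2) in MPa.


sigma = 3*382*30/(2*10.4*6.8^2) = 35.7 MPa

35.7


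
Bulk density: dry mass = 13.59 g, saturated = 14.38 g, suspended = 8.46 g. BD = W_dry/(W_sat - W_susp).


BD = 13.59 / (14.38 - 8.46) = 13.59 / 5.92 = 2.296 g/cm^3

2.296


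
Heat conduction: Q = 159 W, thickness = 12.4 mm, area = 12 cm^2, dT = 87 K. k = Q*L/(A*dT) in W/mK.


k = 159*12.4/1000/(12/10000*87) = 18.89 W/mK

18.89


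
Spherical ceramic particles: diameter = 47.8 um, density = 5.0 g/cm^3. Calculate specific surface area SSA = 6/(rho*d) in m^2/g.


SSA = 6 / (5.0 * 47.8) = 0.025 m^2/g

0.025


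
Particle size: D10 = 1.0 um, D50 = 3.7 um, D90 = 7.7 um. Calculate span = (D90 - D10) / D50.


Span = (7.7 - 1.0) / 3.7 = 6.7 / 3.7 = 1.811

1.811


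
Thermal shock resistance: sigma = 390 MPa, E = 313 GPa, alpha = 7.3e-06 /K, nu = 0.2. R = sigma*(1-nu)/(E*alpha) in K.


R = 390*(1-0.2)/(313*1000*7.3e-06) = 137 K

137


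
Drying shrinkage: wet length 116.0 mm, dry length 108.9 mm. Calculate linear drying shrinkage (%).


DS = (116.0 - 108.9) / 116.0 * 100 = 6.12%

6.12


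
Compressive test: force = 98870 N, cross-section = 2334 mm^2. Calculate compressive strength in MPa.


CS = 98870 / 2334 = 42.4 MPa

42.4


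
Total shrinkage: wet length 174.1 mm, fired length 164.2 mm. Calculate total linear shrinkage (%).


TS = (174.1 - 164.2) / 174.1 * 100 = 5.69%

5.69


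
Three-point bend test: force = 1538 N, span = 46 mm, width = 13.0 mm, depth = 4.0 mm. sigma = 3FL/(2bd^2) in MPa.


sigma = 3*1538*46/(2*13.0*4.0^2) = 510.2 MPa

510.2


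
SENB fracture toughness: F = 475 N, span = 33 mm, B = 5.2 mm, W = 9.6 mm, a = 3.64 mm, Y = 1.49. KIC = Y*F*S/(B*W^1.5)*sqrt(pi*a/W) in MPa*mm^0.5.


KIC = 1.49*475*33/(5.2*9.6^1.5)*sqrt(pi*3.64/9.6) = 164.81

164.81


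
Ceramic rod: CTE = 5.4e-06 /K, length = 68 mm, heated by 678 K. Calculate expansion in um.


dL = 5.4e-06 * 68 * 678 * 1000 = 248.962 um

248.962


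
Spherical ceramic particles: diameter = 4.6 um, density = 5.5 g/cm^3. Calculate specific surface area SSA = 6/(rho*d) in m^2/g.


SSA = 6 / (5.5 * 4.6) = 0.237 m^2/g

0.237


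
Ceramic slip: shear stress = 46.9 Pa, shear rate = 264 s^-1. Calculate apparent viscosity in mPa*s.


eta = tau/gamma * 1000 = 46.9/264 * 1000 = 177.7 mPa*s

177.7


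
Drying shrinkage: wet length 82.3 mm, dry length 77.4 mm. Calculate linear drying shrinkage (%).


DS = (82.3 - 77.4) / 82.3 * 100 = 5.95%

5.95


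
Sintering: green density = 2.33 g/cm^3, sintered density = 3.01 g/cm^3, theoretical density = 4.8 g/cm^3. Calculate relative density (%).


Relative = 3.01 / 4.8 * 100 = 62.7%

62.7


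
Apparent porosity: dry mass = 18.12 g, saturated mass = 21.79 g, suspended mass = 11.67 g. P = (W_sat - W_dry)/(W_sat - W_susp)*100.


P = (21.79 - 18.12) / (21.79 - 11.67) * 100 = 3.67 / 10.12 * 100 = 36.3%

36.3


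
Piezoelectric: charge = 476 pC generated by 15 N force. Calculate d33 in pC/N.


d33 = 476 / 15 = 31.7 pC/N

31.7


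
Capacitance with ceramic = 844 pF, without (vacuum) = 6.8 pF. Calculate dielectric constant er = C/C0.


er = 844 / 6.8 = 124.12

124.12


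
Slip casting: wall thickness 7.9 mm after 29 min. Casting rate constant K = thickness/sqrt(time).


K = 7.9 / sqrt(29) = 7.9 / 5.3852 = 1.467 mm/min^0.5

1.467


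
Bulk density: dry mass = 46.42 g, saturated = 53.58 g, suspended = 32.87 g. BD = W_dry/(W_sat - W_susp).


BD = 46.42 / (53.58 - 32.87) = 46.42 / 20.71 = 2.241 g/cm^3

2.241


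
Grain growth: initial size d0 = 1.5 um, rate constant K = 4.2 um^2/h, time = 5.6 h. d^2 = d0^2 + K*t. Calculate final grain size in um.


d^2 = 1.5^2 + 4.2*5.6 = 25.77
d = sqrt(25.77) = 5.08 um

5.08


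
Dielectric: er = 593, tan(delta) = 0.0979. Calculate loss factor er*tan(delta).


Loss = 593 * 0.0979 = 58.055

58.055


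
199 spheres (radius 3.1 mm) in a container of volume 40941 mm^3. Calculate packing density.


V_sphere = 4/3*pi*3.1^3 = 124.7882 mm^3
Total V = 199*124.7882 = 24832.8518 mm^3
PD = 24832.8518 / 40941 = 0.607

0.607


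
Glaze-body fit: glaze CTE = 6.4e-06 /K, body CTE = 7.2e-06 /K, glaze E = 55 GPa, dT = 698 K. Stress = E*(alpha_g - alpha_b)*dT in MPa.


Stress = 55*1000*(6.4e-06 - 7.2e-06)*698 = -30.7 MPa

-30.7


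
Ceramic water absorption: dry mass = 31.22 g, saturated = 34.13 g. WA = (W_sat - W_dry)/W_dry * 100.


WA = (34.13 - 31.22) / 31.22 * 100 = 9.32%

9.32


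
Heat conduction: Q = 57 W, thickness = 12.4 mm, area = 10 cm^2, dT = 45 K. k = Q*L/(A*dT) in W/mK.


k = 57*12.4/1000/(10/10000*45) = 15.71 W/mK

15.71


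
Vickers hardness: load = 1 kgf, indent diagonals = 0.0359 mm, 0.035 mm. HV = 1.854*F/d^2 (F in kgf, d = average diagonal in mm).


d_avg = (0.0359+0.035)/2 = 0.03545 mm
HV = 1.854*1/0.03545^2 = 1475

1475


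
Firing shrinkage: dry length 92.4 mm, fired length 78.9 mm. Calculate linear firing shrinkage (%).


FS = (92.4 - 78.9) / 92.4 * 100 = 14.61%

14.61


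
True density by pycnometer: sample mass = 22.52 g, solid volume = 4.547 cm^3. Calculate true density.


TD = 22.52 / 4.547 = 4.953 g/cm^3

4.953


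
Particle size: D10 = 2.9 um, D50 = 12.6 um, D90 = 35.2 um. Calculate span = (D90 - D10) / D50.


Span = (35.2 - 2.9) / 12.6 = 32.3 / 12.6 = 2.563

2.563


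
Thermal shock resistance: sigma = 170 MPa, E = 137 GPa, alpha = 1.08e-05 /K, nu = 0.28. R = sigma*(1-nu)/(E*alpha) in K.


R = 170*(1-0.28)/(137*1000*1.08e-05) = 83 K

83


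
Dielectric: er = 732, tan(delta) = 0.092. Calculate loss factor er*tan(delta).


Loss = 732 * 0.092 = 67.344

67.344


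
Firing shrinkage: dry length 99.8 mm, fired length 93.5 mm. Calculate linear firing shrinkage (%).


FS = (99.8 - 93.5) / 99.8 * 100 = 6.31%

6.31


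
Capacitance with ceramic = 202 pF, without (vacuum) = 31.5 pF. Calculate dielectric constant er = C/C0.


er = 202 / 31.5 = 6.41

6.41


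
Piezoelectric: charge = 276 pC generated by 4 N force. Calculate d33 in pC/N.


d33 = 276 / 4 = 69.0 pC/N

69.0


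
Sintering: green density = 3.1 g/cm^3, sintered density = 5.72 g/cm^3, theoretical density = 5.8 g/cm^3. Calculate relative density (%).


Relative = 5.72 / 5.8 * 100 = 98.6%

98.6


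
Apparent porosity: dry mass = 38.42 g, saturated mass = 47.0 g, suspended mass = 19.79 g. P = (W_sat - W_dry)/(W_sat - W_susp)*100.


P = (47.0 - 38.42) / (47.0 - 19.79) * 100 = 8.58 / 27.21 * 100 = 31.5%

31.5


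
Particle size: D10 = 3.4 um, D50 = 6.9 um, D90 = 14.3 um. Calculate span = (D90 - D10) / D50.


Span = (14.3 - 3.4) / 6.9 = 10.9 / 6.9 = 1.58

1.58


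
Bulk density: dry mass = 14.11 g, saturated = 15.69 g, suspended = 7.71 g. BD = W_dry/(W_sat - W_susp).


BD = 14.11 / (15.69 - 7.71) = 14.11 / 7.98 = 1.768 g/cm^3

1.768


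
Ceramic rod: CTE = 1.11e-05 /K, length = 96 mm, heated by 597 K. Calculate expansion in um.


dL = 1.11e-05 * 96 * 597 * 1000 = 636.163 um

636.163


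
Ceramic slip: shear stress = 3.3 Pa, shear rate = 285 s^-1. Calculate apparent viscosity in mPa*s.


eta = tau/gamma * 1000 = 3.3/285 * 1000 = 11.6 mPa*s

11.6


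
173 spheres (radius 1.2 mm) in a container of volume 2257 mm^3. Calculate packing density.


V_sphere = 4/3*pi*1.2^3 = 7.2382 mm^3
Total V = 173*7.2382 = 1252.2086 mm^3
PD = 1252.2086 / 2257 = 0.555

0.555


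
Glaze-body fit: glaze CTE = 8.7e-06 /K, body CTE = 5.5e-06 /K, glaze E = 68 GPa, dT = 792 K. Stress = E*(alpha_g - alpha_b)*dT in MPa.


Stress = 68*1000*(8.7e-06 - 5.5e-06)*792 = 172.3 MPa

172.3


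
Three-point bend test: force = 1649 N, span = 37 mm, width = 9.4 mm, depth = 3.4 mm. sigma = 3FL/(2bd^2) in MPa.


sigma = 3*1649*37/(2*9.4*3.4^2) = 842.2 MPa

842.2


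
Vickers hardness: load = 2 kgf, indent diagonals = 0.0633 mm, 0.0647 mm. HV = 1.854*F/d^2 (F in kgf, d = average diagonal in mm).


d_avg = (0.0633+0.0647)/2 = 0.064 mm
HV = 1.854*2/0.064^2 = 905

905


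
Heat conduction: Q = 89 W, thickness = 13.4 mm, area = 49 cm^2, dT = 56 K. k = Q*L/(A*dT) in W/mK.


k = 89*13.4/1000/(49/10000*56) = 4.35 W/mK

4.35


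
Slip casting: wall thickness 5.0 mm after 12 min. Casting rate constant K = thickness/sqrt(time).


K = 5.0 / sqrt(12) = 5.0 / 3.4641 = 1.443 mm/min^0.5

1.443


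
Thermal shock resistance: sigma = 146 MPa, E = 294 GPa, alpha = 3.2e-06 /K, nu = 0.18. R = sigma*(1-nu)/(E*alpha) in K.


R = 146*(1-0.18)/(294*1000*3.2e-06) = 127 K

127


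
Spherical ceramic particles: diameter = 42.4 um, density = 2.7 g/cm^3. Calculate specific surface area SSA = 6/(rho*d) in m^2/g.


SSA = 6 / (2.7 * 42.4) = 0.052 m^2/g

0.052


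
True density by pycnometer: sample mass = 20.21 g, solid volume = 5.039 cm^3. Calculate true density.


TD = 20.21 / 5.039 = 4.011 g/cm^3

4.011


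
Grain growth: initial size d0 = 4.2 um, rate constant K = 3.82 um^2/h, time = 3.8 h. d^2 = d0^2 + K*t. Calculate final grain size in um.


d^2 = 4.2^2 + 3.82*3.8 = 32.156
d = sqrt(32.156) = 5.67 um

5.67


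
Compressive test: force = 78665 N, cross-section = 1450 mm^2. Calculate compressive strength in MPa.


CS = 78665 / 1450 = 54.3 MPa

54.3


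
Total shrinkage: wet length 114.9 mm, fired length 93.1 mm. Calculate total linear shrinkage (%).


TS = (114.9 - 93.1) / 114.9 * 100 = 18.97%

18.97


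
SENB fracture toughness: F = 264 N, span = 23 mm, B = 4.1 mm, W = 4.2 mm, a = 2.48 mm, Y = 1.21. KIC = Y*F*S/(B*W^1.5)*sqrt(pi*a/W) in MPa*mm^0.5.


KIC = 1.21*264*23/(4.1*4.2^1.5)*sqrt(pi*2.48/4.2) = 283.55

283.55


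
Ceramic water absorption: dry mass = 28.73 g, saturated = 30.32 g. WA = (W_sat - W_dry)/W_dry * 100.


WA = (30.32 - 28.73) / 28.73 * 100 = 5.53%

5.53


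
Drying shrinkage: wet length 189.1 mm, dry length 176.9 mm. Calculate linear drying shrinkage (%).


DS = (189.1 - 176.9) / 189.1 * 100 = 6.45%

6.45


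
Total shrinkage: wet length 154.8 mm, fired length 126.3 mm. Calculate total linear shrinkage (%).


TS = (154.8 - 126.3) / 154.8 * 100 = 18.41%

18.41


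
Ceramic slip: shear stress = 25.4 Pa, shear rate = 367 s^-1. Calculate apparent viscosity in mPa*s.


eta = tau/gamma * 1000 = 25.4/367 * 1000 = 69.2 mPa*s

69.2


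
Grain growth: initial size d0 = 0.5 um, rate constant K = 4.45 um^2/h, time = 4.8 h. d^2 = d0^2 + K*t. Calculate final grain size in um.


d^2 = 0.5^2 + 4.45*4.8 = 21.61
d = sqrt(21.61) = 4.65 um

4.65


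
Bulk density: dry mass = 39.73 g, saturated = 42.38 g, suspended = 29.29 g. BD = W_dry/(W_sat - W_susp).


BD = 39.73 / (42.38 - 29.29) = 39.73 / 13.09 = 3.035 g/cm^3

3.035


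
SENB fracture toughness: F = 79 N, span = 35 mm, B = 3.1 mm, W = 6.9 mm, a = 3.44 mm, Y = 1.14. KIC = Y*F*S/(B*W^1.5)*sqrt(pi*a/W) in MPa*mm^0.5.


KIC = 1.14*79*35/(3.1*6.9^1.5)*sqrt(pi*3.44/6.9) = 70.21

70.21


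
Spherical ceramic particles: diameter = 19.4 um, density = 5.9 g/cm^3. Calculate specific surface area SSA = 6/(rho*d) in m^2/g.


SSA = 6 / (5.9 * 19.4) = 0.052 m^2/g

0.052


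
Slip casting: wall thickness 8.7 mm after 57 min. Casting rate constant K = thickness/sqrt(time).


K = 8.7 / sqrt(57) = 8.7 / 7.5498 = 1.152 mm/min^0.5

1.152


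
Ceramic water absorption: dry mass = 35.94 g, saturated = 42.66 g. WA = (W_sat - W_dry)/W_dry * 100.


WA = (42.66 - 35.94) / 35.94 * 100 = 18.7%

18.7


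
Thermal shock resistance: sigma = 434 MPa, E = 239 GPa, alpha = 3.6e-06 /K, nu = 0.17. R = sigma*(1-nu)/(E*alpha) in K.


R = 434*(1-0.17)/(239*1000*3.6e-06) = 419 K

419


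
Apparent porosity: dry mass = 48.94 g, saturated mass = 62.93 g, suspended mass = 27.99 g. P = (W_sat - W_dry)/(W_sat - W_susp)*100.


P = (62.93 - 48.94) / (62.93 - 27.99) * 100 = 13.99 / 34.94 * 100 = 40.0%

40.0


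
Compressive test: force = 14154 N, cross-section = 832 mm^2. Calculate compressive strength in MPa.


CS = 14154 / 832 = 17.0 MPa

17.0


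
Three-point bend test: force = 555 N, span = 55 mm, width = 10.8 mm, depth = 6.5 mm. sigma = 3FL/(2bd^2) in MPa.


sigma = 3*555*55/(2*10.8*6.5^2) = 100.3 MPa

100.3


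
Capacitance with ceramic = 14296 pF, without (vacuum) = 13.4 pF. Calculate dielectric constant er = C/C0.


er = 14296 / 13.4 = 1066.87

1066.87


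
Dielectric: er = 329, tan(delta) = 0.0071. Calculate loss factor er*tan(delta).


Loss = 329 * 0.0071 = 2.336

2.336


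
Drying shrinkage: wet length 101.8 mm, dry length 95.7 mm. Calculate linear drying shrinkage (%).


DS = (101.8 - 95.7) / 101.8 * 100 = 5.99%

5.99


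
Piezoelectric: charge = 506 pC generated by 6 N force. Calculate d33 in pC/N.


d33 = 506 / 6 = 84.3 pC/N

84.3


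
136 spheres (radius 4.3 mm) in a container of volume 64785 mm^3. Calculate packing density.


V_sphere = 4/3*pi*4.3^3 = 333.0381 mm^3
Total V = 136*333.0381 = 45293.1816 mm^3
PD = 45293.1816 / 64785 = 0.699

0.699


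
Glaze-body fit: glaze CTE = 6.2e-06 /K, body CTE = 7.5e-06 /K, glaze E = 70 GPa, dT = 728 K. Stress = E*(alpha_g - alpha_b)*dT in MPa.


Stress = 70*1000*(6.2e-06 - 7.5e-06)*728 = -66.2 MPa

-66.2


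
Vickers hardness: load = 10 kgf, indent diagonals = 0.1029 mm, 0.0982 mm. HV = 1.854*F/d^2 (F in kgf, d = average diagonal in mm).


d_avg = (0.1029+0.0982)/2 = 0.10055 mm
HV = 1.854*10/0.10055^2 = 1834

1834


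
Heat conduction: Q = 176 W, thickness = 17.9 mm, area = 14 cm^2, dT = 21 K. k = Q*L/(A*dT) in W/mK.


k = 176*17.9/1000/(14/10000*21) = 107.16 W/mK

107.16


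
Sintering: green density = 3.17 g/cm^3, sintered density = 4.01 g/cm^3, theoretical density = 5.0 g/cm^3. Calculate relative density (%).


Relative = 4.01 / 5.0 * 100 = 80.2%

80.2


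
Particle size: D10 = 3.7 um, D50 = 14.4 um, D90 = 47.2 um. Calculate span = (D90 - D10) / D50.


Span = (47.2 - 3.7) / 14.4 = 43.5 / 14.4 = 3.021

3.021


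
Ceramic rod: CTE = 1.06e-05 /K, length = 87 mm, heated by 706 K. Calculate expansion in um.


dL = 1.06e-05 * 87 * 706 * 1000 = 651.073 um

651.073


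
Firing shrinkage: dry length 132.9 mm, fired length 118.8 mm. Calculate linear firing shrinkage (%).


FS = (132.9 - 118.8) / 132.9 * 100 = 10.61%

10.61


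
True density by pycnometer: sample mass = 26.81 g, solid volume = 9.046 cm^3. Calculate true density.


TD = 26.81 / 9.046 = 2.964 g/cm^3

2.964


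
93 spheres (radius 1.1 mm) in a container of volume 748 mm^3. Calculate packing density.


V_sphere = 4/3*pi*1.1^3 = 5.5753 mm^3
Total V = 93*5.5753 = 518.5029 mm^3
PD = 518.5029 / 748 = 0.693

0.693


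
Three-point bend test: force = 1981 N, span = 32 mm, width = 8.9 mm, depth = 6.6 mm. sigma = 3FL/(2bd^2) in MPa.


sigma = 3*1981*32/(2*8.9*6.6^2) = 245.3 MPa

245.3


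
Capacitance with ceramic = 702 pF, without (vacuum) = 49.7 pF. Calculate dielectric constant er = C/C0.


er = 702 / 49.7 = 14.12

14.12


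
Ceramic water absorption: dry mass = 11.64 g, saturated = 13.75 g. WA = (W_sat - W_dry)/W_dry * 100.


WA = (13.75 - 11.64) / 11.64 * 100 = 18.13%

18.13


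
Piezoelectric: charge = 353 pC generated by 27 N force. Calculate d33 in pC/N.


d33 = 353 / 27 = 13.1 pC/N

13.1


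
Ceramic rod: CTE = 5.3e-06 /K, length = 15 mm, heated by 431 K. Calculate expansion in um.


dL = 5.3e-06 * 15 * 431 * 1000 = 34.265 um

34.265


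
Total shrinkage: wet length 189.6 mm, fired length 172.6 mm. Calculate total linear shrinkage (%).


TS = (189.6 - 172.6) / 189.6 * 100 = 8.97%

8.97


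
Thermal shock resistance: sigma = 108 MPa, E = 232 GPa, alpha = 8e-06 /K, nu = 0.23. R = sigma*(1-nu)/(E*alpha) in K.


R = 108*(1-0.23)/(232*1000*8e-06) = 45 K

45


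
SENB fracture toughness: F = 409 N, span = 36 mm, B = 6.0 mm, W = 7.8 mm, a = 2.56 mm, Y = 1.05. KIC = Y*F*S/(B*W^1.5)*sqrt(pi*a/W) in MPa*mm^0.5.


KIC = 1.05*409*36/(6.0*7.8^1.5)*sqrt(pi*2.56/7.8) = 120.11

120.11


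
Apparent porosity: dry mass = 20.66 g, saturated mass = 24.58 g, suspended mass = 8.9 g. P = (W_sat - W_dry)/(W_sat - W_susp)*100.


P = (24.58 - 20.66) / (24.58 - 8.9) * 100 = 3.92 / 15.68 * 100 = 25.0%

25.0


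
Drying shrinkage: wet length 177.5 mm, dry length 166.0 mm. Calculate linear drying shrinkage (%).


DS = (177.5 - 166.0) / 177.5 * 100 = 6.48%

6.48


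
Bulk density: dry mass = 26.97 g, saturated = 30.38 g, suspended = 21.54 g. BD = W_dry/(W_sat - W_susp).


BD = 26.97 / (30.38 - 21.54) = 26.97 / 8.84 = 3.051 g/cm^3

3.051


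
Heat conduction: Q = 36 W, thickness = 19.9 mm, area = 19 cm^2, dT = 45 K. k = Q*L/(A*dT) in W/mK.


k = 36*19.9/1000/(19/10000*45) = 8.38 W/mK

8.38


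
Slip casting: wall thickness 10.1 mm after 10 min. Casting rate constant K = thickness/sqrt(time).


K = 10.1 / sqrt(10) = 10.1 / 3.1623 = 3.194 mm/min^0.5

3.194


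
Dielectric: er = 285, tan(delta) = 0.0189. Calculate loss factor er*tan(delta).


Loss = 285 * 0.0189 = 5.387

5.387


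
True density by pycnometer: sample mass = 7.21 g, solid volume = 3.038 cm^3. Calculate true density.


TD = 7.21 / 3.038 = 2.373 g/cm^3

2.373


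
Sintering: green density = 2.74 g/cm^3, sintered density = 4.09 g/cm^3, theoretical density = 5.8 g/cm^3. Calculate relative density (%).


Relative = 4.09 / 5.8 * 100 = 70.5%

70.5


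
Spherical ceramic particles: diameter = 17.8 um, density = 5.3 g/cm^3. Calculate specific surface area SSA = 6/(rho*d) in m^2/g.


SSA = 6 / (5.3 * 17.8) = 0.064 m^2/g

0.064


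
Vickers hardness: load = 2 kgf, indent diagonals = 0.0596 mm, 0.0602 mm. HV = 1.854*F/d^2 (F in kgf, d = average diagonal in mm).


d_avg = (0.0596+0.0602)/2 = 0.0599 mm
HV = 1.854*2/0.0599^2 = 1033

1033


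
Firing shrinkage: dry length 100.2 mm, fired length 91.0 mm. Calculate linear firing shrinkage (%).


FS = (100.2 - 91.0) / 100.2 * 100 = 9.18%

9.18


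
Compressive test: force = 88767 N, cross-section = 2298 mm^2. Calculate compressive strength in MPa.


CS = 88767 / 2298 = 38.6 MPa

38.6


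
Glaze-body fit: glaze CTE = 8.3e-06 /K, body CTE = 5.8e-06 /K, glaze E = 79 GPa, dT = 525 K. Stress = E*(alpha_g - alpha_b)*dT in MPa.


Stress = 79*1000*(8.3e-06 - 5.8e-06)*525 = 103.7 MPa

103.7


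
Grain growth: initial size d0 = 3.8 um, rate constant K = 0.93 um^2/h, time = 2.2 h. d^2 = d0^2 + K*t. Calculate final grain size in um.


d^2 = 3.8^2 + 0.93*2.2 = 16.486
d = sqrt(16.486) = 4.06 um

4.06


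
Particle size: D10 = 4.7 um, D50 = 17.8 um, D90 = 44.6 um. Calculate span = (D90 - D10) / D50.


Span = (44.6 - 4.7) / 17.8 = 39.9 / 17.8 = 2.242

2.242


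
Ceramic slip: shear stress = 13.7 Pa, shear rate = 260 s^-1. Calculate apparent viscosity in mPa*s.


eta = tau/gamma * 1000 = 13.7/260 * 1000 = 52.7 mPa*s

52.7


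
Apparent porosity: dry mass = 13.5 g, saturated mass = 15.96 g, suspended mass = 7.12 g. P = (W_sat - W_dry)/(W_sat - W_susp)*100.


P = (15.96 - 13.5) / (15.96 - 7.12) * 100 = 2.46 / 8.84 * 100 = 27.8%

27.8


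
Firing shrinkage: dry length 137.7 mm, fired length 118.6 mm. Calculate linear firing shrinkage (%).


FS = (137.7 - 118.6) / 137.7 * 100 = 13.87%

13.87


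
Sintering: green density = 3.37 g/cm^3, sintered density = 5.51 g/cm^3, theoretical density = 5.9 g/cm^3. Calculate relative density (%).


Relative = 5.51 / 5.9 * 100 = 93.4%

93.4


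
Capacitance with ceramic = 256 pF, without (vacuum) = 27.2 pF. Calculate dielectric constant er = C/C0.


er = 256 / 27.2 = 9.41

9.41


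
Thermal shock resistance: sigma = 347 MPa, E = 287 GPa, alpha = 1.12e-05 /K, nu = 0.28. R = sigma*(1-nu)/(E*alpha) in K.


R = 347*(1-0.28)/(287*1000*1.12e-05) = 78 K

78


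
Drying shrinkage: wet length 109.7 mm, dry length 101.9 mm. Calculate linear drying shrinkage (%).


DS = (109.7 - 101.9) / 109.7 * 100 = 7.11%

7.11


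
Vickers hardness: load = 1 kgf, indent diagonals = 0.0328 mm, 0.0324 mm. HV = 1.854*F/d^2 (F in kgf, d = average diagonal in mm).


d_avg = (0.0328+0.0324)/2 = 0.0326 mm
HV = 1.854*1/0.0326^2 = 1745

1745


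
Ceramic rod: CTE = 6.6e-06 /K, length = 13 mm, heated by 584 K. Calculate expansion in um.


dL = 6.6e-06 * 13 * 584 * 1000 = 50.107 um

50.107


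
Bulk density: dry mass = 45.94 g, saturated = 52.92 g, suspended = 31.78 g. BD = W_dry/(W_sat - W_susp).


BD = 45.94 / (52.92 - 31.78) = 45.94 / 21.14 = 2.173 g/cm^3

2.173


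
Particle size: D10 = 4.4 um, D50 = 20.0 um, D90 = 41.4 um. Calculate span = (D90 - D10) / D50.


Span = (41.4 - 4.4) / 20.0 = 37.0 / 20.0 = 1.85

1.85


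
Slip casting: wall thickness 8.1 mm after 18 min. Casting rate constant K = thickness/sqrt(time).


K = 8.1 / sqrt(18) = 8.1 / 4.2426 = 1.909 mm/min^0.5

1.909


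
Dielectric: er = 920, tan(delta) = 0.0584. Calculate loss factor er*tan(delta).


Loss = 920 * 0.0584 = 53.728

53.728


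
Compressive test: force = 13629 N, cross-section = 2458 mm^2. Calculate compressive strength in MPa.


CS = 13629 / 2458 = 5.5 MPa

5.5


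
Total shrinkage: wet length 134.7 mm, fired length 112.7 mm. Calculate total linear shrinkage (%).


TS = (134.7 - 112.7) / 134.7 * 100 = 16.33%

16.33


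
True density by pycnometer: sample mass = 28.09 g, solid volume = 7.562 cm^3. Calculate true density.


TD = 28.09 / 7.562 = 3.715 g/cm^3

3.715


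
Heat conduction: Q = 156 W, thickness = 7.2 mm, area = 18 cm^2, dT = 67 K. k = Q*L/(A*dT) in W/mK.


k = 156*7.2/1000/(18/10000*67) = 9.31 W/mK

9.31


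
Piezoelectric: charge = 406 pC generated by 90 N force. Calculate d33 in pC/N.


d33 = 406 / 90 = 4.5 pC/N

4.5


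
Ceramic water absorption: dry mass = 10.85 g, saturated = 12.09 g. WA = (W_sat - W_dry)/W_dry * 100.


WA = (12.09 - 10.85) / 10.85 * 100 = 11.43%

11.43


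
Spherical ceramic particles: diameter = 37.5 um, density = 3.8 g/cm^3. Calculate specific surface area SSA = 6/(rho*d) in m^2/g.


SSA = 6 / (3.8 * 37.5) = 0.042 m^2/g

0.042


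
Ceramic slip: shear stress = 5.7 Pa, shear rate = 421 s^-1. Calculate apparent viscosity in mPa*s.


eta = tau/gamma * 1000 = 5.7/421 * 1000 = 13.5 mPa*s

13.5


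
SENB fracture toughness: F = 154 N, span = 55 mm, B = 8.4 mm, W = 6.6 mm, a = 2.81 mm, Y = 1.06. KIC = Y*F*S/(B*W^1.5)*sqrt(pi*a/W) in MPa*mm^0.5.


KIC = 1.06*154*55/(8.4*6.6^1.5)*sqrt(pi*2.81/6.6) = 72.9

72.9


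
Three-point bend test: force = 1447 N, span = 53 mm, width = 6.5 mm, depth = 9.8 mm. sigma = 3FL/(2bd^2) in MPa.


sigma = 3*1447*53/(2*6.5*9.8^2) = 184.3 MPa

184.3


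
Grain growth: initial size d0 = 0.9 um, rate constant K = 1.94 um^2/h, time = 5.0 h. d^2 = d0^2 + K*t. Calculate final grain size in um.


d^2 = 0.9^2 + 1.94*5.0 = 10.51
d = sqrt(10.51) = 3.24 um

3.24


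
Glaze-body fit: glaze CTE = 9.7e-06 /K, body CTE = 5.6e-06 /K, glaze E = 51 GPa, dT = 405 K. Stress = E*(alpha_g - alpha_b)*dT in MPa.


Stress = 51*1000*(9.7e-06 - 5.6e-06)*405 = 84.7 MPa

84.7


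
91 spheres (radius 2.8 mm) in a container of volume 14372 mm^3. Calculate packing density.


V_sphere = 4/3*pi*2.8^3 = 91.9523 mm^3
Total V = 91*91.9523 = 8367.6593 mm^3
PD = 8367.6593 / 14372 = 0.582

0.582


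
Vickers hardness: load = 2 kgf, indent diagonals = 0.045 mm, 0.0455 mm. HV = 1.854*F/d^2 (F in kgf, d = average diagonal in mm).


d_avg = (0.045+0.0455)/2 = 0.04525 mm
HV = 1.854*2/0.04525^2 = 1811

1811


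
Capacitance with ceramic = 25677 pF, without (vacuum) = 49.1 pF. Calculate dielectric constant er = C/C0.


er = 25677 / 49.1 = 522.95

522.95


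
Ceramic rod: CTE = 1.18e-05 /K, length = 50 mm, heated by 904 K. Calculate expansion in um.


dL = 1.18e-05 * 50 * 904 * 1000 = 533.36 um

533.36


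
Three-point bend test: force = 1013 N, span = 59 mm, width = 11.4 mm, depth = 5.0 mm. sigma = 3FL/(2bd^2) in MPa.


sigma = 3*1013*59/(2*11.4*5.0^2) = 314.6 MPa

314.6


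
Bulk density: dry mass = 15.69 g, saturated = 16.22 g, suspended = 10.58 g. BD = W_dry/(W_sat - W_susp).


BD = 15.69 / (16.22 - 10.58) = 15.69 / 5.64 = 2.782 g/cm^3

2.782


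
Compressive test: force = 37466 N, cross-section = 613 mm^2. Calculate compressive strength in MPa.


CS = 37466 / 613 = 61.1 MPa

61.1


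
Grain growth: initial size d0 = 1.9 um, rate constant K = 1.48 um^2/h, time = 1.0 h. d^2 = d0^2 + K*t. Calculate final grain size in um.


d^2 = 1.9^2 + 1.48*1.0 = 5.09
d = sqrt(5.09) = 2.26 um

2.26


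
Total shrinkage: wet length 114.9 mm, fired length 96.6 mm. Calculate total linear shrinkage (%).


TS = (114.9 - 96.6) / 114.9 * 100 = 15.93%

15.93


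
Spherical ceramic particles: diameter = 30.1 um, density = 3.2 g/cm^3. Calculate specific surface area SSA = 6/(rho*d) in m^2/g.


SSA = 6 / (3.2 * 30.1) = 0.062 m^2/g

0.062


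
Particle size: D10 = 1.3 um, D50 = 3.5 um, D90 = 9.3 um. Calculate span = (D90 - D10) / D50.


Span = (9.3 - 1.3) / 3.5 = 8.0 / 3.5 = 2.286

2.286


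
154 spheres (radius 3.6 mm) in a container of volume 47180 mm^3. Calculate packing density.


V_sphere = 4/3*pi*3.6^3 = 195.4322 mm^3
Total V = 154*195.4322 = 30096.5588 mm^3
PD = 30096.5588 / 47180 = 0.638

0.638


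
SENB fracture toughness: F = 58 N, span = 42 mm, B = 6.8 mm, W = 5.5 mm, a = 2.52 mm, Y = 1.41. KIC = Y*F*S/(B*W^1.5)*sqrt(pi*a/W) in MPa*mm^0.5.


KIC = 1.41*58*42/(6.8*5.5^1.5)*sqrt(pi*2.52/5.5) = 46.98

46.98


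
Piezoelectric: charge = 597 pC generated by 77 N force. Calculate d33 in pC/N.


d33 = 597 / 77 = 7.8 pC/N

7.8


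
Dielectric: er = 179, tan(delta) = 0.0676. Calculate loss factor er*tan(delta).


Loss = 179 * 0.0676 = 12.1

12.1


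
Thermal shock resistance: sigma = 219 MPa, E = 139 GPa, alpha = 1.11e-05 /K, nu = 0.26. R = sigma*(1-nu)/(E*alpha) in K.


R = 219*(1-0.26)/(139*1000*1.11e-05) = 105 K

105


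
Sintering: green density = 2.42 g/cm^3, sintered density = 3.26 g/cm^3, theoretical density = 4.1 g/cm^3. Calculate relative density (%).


Relative = 3.26 / 4.1 * 100 = 79.5%

79.5


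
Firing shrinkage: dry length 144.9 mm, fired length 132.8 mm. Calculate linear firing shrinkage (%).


FS = (144.9 - 132.8) / 144.9 * 100 = 8.35%

8.35


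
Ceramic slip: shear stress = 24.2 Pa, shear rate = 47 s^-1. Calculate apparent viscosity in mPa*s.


eta = tau/gamma * 1000 = 24.2/47 * 1000 = 514.9 mPa*s

514.9


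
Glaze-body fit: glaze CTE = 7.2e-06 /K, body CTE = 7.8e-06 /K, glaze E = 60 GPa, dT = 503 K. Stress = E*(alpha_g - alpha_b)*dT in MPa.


Stress = 60*1000*(7.2e-06 - 7.8e-06)*503 = -18.1 MPa

-18.1


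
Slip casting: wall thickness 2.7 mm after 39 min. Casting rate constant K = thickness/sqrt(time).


K = 2.7 / sqrt(39) = 2.7 / 6.245 = 0.432 mm/min^0.5

0.432


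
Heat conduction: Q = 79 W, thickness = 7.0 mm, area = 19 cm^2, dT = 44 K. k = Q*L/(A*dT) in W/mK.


k = 79*7.0/1000/(19/10000*44) = 6.61 W/mK

6.61


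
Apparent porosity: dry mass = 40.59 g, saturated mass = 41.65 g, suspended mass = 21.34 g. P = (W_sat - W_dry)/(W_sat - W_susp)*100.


P = (41.65 - 40.59) / (41.65 - 21.34) * 100 = 1.06 / 20.31 * 100 = 5.2%

5.2


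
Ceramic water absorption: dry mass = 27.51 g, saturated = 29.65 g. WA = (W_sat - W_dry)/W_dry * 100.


WA = (29.65 - 27.51) / 27.51 * 100 = 7.78%

7.78


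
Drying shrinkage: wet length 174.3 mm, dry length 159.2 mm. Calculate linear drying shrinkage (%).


DS = (174.3 - 159.2) / 174.3 * 100 = 8.66%

8.66


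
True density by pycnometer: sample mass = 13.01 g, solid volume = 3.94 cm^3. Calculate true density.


TD = 13.01 / 3.94 = 3.302 g/cm^3

3.302


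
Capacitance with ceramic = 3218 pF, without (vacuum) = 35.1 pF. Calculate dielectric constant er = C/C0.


er = 3218 / 35.1 = 91.68

91.68


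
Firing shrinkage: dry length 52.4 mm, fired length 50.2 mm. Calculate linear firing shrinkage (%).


FS = (52.4 - 50.2) / 52.4 * 100 = 4.2%

4.2


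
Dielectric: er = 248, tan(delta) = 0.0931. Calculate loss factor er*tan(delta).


Loss = 248 * 0.0931 = 23.089

23.089


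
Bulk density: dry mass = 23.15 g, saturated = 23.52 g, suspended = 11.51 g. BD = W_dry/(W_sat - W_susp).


BD = 23.15 / (23.52 - 11.51) = 23.15 / 12.01 = 1.928 g/cm^3

1.928


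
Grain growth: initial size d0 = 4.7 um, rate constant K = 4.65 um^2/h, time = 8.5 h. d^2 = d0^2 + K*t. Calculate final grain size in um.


d^2 = 4.7^2 + 4.65*8.5 = 61.615
d = sqrt(61.615) = 7.85 um

7.85


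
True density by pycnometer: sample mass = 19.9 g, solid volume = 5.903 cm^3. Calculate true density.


TD = 19.9 / 5.903 = 3.371 g/cm^3

3.371


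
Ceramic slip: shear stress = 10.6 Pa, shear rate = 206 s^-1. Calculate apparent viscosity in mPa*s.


eta = tau/gamma * 1000 = 10.6/206 * 1000 = 51.5 mPa*s

51.5


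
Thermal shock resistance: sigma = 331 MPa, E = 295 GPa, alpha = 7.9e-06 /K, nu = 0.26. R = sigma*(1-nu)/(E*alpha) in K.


R = 331*(1-0.26)/(295*1000*7.9e-06) = 105 K

105


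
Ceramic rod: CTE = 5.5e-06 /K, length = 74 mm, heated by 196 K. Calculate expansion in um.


dL = 5.5e-06 * 74 * 196 * 1000 = 79.772 um

79.772


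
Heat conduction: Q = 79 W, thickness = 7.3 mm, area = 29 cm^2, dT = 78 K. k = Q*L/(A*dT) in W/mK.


k = 79*7.3/1000/(29/10000*78) = 2.55 W/mK

2.55


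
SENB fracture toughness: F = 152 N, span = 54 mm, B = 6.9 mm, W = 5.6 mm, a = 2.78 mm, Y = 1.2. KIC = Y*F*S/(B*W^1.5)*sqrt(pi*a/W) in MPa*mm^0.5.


KIC = 1.2*152*54/(6.9*5.6^1.5)*sqrt(pi*2.78/5.6) = 134.52

134.52


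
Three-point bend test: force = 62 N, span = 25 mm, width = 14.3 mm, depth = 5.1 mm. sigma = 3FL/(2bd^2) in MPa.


sigma = 3*62*25/(2*14.3*5.1^2) = 6.3 MPa

6.3


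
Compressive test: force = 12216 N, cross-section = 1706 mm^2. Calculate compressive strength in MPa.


CS = 12216 / 1706 = 7.2 MPa

7.2


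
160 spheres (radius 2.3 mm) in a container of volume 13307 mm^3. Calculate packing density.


V_sphere = 4/3*pi*2.3^3 = 50.965 mm^3
Total V = 160*50.965 = 8154.4 mm^3
PD = 8154.4 / 13307 = 0.613

0.613


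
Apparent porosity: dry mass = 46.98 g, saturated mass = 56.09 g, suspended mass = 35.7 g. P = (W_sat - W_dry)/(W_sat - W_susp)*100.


P = (56.09 - 46.98) / (56.09 - 35.7) * 100 = 9.11 / 20.39 * 100 = 44.7%

44.7


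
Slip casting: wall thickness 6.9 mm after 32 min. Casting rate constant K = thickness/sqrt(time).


K = 6.9 / sqrt(32) = 6.9 / 5.6569 = 1.22 mm/min^0.5

1.22


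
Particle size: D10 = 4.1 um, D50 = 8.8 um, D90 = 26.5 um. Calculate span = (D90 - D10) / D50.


Span = (26.5 - 4.1) / 8.8 = 22.4 / 8.8 = 2.545

2.545


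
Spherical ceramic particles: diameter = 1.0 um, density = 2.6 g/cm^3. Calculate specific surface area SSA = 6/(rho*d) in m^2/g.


SSA = 6 / (2.6 * 1.0) = 2.308 m^2/g

2.308


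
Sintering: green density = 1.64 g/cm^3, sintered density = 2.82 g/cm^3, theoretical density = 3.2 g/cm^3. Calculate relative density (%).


Relative = 2.82 / 3.2 * 100 = 88.1%

88.1


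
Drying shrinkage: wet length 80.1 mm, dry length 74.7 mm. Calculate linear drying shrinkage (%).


DS = (80.1 - 74.7) / 80.1 * 100 = 6.74%

6.74


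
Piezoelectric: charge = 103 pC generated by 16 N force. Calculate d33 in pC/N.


d33 = 103 / 16 = 6.4 pC/N

6.4


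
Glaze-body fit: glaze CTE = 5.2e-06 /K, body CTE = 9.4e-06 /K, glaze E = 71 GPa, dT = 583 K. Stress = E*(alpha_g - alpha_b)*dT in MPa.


Stress = 71*1000*(5.2e-06 - 9.4e-06)*583 = -173.9 MPa

-173.9


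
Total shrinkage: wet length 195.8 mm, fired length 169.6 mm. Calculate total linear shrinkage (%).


TS = (195.8 - 169.6) / 195.8 * 100 = 13.38%

13.38


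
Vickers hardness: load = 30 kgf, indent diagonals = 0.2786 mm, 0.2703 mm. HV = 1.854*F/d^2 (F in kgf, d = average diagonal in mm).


d_avg = (0.2786+0.2703)/2 = 0.27445 mm
HV = 1.854*30/0.27445^2 = 738

738


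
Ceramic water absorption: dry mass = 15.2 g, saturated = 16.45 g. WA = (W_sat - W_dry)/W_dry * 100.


WA = (16.45 - 15.2) / 15.2 * 100 = 8.22%

8.22


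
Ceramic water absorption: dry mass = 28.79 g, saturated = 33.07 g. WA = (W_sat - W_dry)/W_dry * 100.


WA = (33.07 - 28.79) / 28.79 * 100 = 14.87%

14.87


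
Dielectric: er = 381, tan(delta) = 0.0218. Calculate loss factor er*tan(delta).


Loss = 381 * 0.0218 = 8.306

8.306


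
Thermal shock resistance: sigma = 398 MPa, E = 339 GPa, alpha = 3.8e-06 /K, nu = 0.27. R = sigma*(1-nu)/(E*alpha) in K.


R = 398*(1-0.27)/(339*1000*3.8e-06) = 226 K

226


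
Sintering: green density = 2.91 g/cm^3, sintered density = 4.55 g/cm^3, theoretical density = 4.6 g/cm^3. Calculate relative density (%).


Relative = 4.55 / 4.6 * 100 = 98.9%

98.9


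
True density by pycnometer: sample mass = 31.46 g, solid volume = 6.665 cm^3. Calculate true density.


TD = 31.46 / 6.665 = 4.72 g/cm^3

4.72


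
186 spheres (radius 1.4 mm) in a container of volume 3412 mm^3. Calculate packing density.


V_sphere = 4/3*pi*1.4^3 = 11.494 mm^3
Total V = 186*11.494 = 2137.884 mm^3
PD = 2137.884 / 3412 = 0.627

0.627


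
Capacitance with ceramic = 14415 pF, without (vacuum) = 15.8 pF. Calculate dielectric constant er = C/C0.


er = 14415 / 15.8 = 912.34

912.34


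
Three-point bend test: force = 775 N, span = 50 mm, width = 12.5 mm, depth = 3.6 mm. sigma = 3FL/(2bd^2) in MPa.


sigma = 3*775*50/(2*12.5*3.6^2) = 358.8 MPa

358.8


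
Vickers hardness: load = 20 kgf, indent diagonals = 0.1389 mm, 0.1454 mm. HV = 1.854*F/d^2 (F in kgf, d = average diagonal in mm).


d_avg = (0.1389+0.1454)/2 = 0.14215 mm
HV = 1.854*20/0.14215^2 = 1835

1835


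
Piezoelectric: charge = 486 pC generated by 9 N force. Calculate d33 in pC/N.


d33 = 486 / 9 = 54.0 pC/N

54.0


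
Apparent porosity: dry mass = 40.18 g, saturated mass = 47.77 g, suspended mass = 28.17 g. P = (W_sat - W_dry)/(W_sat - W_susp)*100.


P = (47.77 - 40.18) / (47.77 - 28.17) * 100 = 7.59 / 19.6 * 100 = 38.7%

38.7


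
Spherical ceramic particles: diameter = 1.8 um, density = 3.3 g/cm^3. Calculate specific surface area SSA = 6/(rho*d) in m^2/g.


SSA = 6 / (3.3 * 1.8) = 1.01 m^2/g

1.01


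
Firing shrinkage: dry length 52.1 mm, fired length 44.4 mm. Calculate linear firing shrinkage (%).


FS = (52.1 - 44.4) / 52.1 * 100 = 14.78%

14.78


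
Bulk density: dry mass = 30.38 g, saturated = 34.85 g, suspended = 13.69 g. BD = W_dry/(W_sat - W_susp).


BD = 30.38 / (34.85 - 13.69) = 30.38 / 21.16 = 1.436 g/cm^3

1.436


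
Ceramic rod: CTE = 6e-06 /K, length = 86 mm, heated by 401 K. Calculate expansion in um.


dL = 6e-06 * 86 * 401 * 1000 = 206.916 um

206.916


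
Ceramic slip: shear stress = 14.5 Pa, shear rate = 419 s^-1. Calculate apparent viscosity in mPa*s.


eta = tau/gamma * 1000 = 14.5/419 * 1000 = 34.6 mPa*s

34.6


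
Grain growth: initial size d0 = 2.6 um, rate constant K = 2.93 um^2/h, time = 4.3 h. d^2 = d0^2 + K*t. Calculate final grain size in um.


d^2 = 2.6^2 + 2.93*4.3 = 19.359
d = sqrt(19.359) = 4.4 um

4.4


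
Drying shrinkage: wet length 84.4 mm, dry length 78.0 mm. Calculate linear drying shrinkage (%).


DS = (84.4 - 78.0) / 84.4 * 100 = 7.58%

7.58


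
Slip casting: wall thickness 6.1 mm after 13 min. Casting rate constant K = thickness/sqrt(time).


K = 6.1 / sqrt(13) = 6.1 / 3.6056 = 1.692 mm/min^0.5

1.692


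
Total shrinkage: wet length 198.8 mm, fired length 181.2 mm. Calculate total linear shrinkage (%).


TS = (198.8 - 181.2) / 198.8 * 100 = 8.85%

8.85


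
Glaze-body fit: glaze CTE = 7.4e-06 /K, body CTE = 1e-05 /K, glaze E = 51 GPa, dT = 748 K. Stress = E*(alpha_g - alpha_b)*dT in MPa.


Stress = 51*1000*(7.4e-06 - 1e-05)*748 = -99.2 MPa

-99.2


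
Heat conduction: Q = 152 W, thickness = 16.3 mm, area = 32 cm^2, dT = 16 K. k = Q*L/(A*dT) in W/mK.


k = 152*16.3/1000/(32/10000*16) = 48.39 W/mK

48.39
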